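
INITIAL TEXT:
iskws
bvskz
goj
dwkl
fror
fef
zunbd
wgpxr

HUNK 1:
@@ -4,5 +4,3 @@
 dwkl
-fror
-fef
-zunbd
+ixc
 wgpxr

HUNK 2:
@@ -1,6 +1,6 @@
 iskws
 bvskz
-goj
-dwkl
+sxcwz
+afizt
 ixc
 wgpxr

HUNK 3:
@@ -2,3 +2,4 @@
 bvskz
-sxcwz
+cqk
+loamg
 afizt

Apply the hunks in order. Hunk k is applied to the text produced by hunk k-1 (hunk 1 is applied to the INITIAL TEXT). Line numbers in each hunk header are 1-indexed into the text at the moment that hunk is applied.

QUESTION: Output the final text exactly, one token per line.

Hunk 1: at line 4 remove [fror,fef,zunbd] add [ixc] -> 6 lines: iskws bvskz goj dwkl ixc wgpxr
Hunk 2: at line 1 remove [goj,dwkl] add [sxcwz,afizt] -> 6 lines: iskws bvskz sxcwz afizt ixc wgpxr
Hunk 3: at line 2 remove [sxcwz] add [cqk,loamg] -> 7 lines: iskws bvskz cqk loamg afizt ixc wgpxr

Answer: iskws
bvskz
cqk
loamg
afizt
ixc
wgpxr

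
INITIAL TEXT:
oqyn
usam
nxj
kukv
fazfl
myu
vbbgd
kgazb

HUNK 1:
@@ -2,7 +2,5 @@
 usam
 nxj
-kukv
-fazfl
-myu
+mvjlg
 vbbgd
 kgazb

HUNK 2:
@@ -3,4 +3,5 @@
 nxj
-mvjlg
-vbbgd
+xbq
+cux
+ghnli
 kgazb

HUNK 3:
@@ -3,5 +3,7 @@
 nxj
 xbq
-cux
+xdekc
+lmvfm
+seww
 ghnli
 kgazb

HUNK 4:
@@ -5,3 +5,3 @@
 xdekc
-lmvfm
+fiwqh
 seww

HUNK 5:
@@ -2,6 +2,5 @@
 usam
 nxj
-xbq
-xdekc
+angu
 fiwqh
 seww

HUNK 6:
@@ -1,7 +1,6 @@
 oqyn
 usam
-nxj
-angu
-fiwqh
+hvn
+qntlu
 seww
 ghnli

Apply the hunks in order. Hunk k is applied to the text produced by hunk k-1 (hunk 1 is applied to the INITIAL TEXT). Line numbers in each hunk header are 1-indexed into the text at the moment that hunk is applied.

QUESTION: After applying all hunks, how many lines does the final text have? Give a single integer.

Hunk 1: at line 2 remove [kukv,fazfl,myu] add [mvjlg] -> 6 lines: oqyn usam nxj mvjlg vbbgd kgazb
Hunk 2: at line 3 remove [mvjlg,vbbgd] add [xbq,cux,ghnli] -> 7 lines: oqyn usam nxj xbq cux ghnli kgazb
Hunk 3: at line 3 remove [cux] add [xdekc,lmvfm,seww] -> 9 lines: oqyn usam nxj xbq xdekc lmvfm seww ghnli kgazb
Hunk 4: at line 5 remove [lmvfm] add [fiwqh] -> 9 lines: oqyn usam nxj xbq xdekc fiwqh seww ghnli kgazb
Hunk 5: at line 2 remove [xbq,xdekc] add [angu] -> 8 lines: oqyn usam nxj angu fiwqh seww ghnli kgazb
Hunk 6: at line 1 remove [nxj,angu,fiwqh] add [hvn,qntlu] -> 7 lines: oqyn usam hvn qntlu seww ghnli kgazb
Final line count: 7

Answer: 7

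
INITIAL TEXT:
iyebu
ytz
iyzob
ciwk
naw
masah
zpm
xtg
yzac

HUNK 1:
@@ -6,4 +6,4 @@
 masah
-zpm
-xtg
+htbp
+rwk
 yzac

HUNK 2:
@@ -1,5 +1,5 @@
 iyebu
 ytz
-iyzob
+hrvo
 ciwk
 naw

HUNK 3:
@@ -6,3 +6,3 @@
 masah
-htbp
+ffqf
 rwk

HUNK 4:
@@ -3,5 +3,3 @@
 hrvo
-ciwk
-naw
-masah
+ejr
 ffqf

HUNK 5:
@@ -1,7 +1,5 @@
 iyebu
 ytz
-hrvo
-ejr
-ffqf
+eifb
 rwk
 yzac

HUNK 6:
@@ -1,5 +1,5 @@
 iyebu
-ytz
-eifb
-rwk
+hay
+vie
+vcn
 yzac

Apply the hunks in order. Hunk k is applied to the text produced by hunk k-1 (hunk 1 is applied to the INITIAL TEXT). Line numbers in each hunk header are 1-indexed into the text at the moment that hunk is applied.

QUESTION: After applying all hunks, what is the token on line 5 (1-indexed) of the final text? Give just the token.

Answer: yzac

Derivation:
Hunk 1: at line 6 remove [zpm,xtg] add [htbp,rwk] -> 9 lines: iyebu ytz iyzob ciwk naw masah htbp rwk yzac
Hunk 2: at line 1 remove [iyzob] add [hrvo] -> 9 lines: iyebu ytz hrvo ciwk naw masah htbp rwk yzac
Hunk 3: at line 6 remove [htbp] add [ffqf] -> 9 lines: iyebu ytz hrvo ciwk naw masah ffqf rwk yzac
Hunk 4: at line 3 remove [ciwk,naw,masah] add [ejr] -> 7 lines: iyebu ytz hrvo ejr ffqf rwk yzac
Hunk 5: at line 1 remove [hrvo,ejr,ffqf] add [eifb] -> 5 lines: iyebu ytz eifb rwk yzac
Hunk 6: at line 1 remove [ytz,eifb,rwk] add [hay,vie,vcn] -> 5 lines: iyebu hay vie vcn yzac
Final line 5: yzac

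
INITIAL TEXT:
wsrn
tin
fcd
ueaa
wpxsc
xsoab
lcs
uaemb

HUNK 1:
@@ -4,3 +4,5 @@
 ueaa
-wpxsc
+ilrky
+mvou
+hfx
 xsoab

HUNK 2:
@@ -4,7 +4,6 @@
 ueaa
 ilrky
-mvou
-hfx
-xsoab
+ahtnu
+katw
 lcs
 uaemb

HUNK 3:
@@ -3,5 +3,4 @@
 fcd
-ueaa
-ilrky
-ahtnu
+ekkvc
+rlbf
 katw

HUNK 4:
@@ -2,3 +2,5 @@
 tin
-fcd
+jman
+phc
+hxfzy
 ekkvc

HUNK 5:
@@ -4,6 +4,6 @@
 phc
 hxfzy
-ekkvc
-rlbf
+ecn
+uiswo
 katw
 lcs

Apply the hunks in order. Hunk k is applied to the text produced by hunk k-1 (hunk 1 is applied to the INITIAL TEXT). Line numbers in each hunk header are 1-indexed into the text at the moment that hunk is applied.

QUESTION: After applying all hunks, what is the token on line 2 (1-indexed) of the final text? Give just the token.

Hunk 1: at line 4 remove [wpxsc] add [ilrky,mvou,hfx] -> 10 lines: wsrn tin fcd ueaa ilrky mvou hfx xsoab lcs uaemb
Hunk 2: at line 4 remove [mvou,hfx,xsoab] add [ahtnu,katw] -> 9 lines: wsrn tin fcd ueaa ilrky ahtnu katw lcs uaemb
Hunk 3: at line 3 remove [ueaa,ilrky,ahtnu] add [ekkvc,rlbf] -> 8 lines: wsrn tin fcd ekkvc rlbf katw lcs uaemb
Hunk 4: at line 2 remove [fcd] add [jman,phc,hxfzy] -> 10 lines: wsrn tin jman phc hxfzy ekkvc rlbf katw lcs uaemb
Hunk 5: at line 4 remove [ekkvc,rlbf] add [ecn,uiswo] -> 10 lines: wsrn tin jman phc hxfzy ecn uiswo katw lcs uaemb
Final line 2: tin

Answer: tin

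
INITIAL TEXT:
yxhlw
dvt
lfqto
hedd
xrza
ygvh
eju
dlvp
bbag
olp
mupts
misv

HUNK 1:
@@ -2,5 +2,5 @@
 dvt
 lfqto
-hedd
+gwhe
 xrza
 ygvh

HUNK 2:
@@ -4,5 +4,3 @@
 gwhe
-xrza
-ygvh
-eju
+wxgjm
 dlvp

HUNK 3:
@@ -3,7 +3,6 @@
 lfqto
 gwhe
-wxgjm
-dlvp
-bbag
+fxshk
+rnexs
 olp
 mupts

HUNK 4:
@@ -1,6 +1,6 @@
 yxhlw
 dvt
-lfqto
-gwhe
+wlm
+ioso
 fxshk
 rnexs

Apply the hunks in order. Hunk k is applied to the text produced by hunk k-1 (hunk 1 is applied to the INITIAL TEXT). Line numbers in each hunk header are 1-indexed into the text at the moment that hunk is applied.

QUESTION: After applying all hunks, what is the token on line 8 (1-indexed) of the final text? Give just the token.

Answer: mupts

Derivation:
Hunk 1: at line 2 remove [hedd] add [gwhe] -> 12 lines: yxhlw dvt lfqto gwhe xrza ygvh eju dlvp bbag olp mupts misv
Hunk 2: at line 4 remove [xrza,ygvh,eju] add [wxgjm] -> 10 lines: yxhlw dvt lfqto gwhe wxgjm dlvp bbag olp mupts misv
Hunk 3: at line 3 remove [wxgjm,dlvp,bbag] add [fxshk,rnexs] -> 9 lines: yxhlw dvt lfqto gwhe fxshk rnexs olp mupts misv
Hunk 4: at line 1 remove [lfqto,gwhe] add [wlm,ioso] -> 9 lines: yxhlw dvt wlm ioso fxshk rnexs olp mupts misv
Final line 8: mupts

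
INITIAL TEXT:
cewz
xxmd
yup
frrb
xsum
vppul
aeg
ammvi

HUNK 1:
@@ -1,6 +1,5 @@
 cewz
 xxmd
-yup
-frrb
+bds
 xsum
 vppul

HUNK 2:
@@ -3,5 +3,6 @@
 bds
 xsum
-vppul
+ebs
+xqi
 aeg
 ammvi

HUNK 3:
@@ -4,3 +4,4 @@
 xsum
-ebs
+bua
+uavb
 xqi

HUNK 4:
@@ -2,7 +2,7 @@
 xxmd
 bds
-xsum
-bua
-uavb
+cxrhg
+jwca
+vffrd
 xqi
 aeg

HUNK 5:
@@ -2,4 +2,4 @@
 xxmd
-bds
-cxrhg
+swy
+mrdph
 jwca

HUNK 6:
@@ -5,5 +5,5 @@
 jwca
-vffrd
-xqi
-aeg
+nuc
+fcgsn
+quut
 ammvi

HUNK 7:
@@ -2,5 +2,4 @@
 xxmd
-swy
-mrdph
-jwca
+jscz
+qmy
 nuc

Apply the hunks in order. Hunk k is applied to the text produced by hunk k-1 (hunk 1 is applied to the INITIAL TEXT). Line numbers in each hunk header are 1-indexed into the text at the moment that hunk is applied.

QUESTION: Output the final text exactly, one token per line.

Hunk 1: at line 1 remove [yup,frrb] add [bds] -> 7 lines: cewz xxmd bds xsum vppul aeg ammvi
Hunk 2: at line 3 remove [vppul] add [ebs,xqi] -> 8 lines: cewz xxmd bds xsum ebs xqi aeg ammvi
Hunk 3: at line 4 remove [ebs] add [bua,uavb] -> 9 lines: cewz xxmd bds xsum bua uavb xqi aeg ammvi
Hunk 4: at line 2 remove [xsum,bua,uavb] add [cxrhg,jwca,vffrd] -> 9 lines: cewz xxmd bds cxrhg jwca vffrd xqi aeg ammvi
Hunk 5: at line 2 remove [bds,cxrhg] add [swy,mrdph] -> 9 lines: cewz xxmd swy mrdph jwca vffrd xqi aeg ammvi
Hunk 6: at line 5 remove [vffrd,xqi,aeg] add [nuc,fcgsn,quut] -> 9 lines: cewz xxmd swy mrdph jwca nuc fcgsn quut ammvi
Hunk 7: at line 2 remove [swy,mrdph,jwca] add [jscz,qmy] -> 8 lines: cewz xxmd jscz qmy nuc fcgsn quut ammvi

Answer: cewz
xxmd
jscz
qmy
nuc
fcgsn
quut
ammvi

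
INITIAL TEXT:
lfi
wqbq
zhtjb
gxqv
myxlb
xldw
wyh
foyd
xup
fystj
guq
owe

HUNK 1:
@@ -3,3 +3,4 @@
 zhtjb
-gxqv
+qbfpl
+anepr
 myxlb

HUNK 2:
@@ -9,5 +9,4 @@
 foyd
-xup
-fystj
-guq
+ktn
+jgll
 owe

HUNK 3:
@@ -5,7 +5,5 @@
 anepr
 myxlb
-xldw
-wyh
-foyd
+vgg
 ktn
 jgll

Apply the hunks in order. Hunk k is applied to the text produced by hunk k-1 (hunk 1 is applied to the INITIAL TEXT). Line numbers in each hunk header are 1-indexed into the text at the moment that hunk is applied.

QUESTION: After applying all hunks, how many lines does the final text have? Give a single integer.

Answer: 10

Derivation:
Hunk 1: at line 3 remove [gxqv] add [qbfpl,anepr] -> 13 lines: lfi wqbq zhtjb qbfpl anepr myxlb xldw wyh foyd xup fystj guq owe
Hunk 2: at line 9 remove [xup,fystj,guq] add [ktn,jgll] -> 12 lines: lfi wqbq zhtjb qbfpl anepr myxlb xldw wyh foyd ktn jgll owe
Hunk 3: at line 5 remove [xldw,wyh,foyd] add [vgg] -> 10 lines: lfi wqbq zhtjb qbfpl anepr myxlb vgg ktn jgll owe
Final line count: 10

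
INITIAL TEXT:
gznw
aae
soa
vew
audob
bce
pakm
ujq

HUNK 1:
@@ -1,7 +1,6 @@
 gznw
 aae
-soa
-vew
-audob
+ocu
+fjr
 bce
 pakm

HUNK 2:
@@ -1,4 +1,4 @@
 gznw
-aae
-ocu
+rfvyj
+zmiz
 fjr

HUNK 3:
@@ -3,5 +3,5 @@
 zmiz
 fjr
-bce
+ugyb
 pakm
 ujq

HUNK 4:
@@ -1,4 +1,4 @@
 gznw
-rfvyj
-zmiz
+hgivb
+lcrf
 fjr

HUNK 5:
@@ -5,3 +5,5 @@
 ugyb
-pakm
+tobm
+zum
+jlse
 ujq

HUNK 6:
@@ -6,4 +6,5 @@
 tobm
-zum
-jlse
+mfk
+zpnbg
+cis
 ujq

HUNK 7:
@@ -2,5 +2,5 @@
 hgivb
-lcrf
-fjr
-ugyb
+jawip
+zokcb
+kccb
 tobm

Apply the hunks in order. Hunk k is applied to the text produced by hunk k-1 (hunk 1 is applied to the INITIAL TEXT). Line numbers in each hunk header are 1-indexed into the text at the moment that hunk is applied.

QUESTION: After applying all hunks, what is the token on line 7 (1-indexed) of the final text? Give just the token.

Hunk 1: at line 1 remove [soa,vew,audob] add [ocu,fjr] -> 7 lines: gznw aae ocu fjr bce pakm ujq
Hunk 2: at line 1 remove [aae,ocu] add [rfvyj,zmiz] -> 7 lines: gznw rfvyj zmiz fjr bce pakm ujq
Hunk 3: at line 3 remove [bce] add [ugyb] -> 7 lines: gznw rfvyj zmiz fjr ugyb pakm ujq
Hunk 4: at line 1 remove [rfvyj,zmiz] add [hgivb,lcrf] -> 7 lines: gznw hgivb lcrf fjr ugyb pakm ujq
Hunk 5: at line 5 remove [pakm] add [tobm,zum,jlse] -> 9 lines: gznw hgivb lcrf fjr ugyb tobm zum jlse ujq
Hunk 6: at line 6 remove [zum,jlse] add [mfk,zpnbg,cis] -> 10 lines: gznw hgivb lcrf fjr ugyb tobm mfk zpnbg cis ujq
Hunk 7: at line 2 remove [lcrf,fjr,ugyb] add [jawip,zokcb,kccb] -> 10 lines: gznw hgivb jawip zokcb kccb tobm mfk zpnbg cis ujq
Final line 7: mfk

Answer: mfk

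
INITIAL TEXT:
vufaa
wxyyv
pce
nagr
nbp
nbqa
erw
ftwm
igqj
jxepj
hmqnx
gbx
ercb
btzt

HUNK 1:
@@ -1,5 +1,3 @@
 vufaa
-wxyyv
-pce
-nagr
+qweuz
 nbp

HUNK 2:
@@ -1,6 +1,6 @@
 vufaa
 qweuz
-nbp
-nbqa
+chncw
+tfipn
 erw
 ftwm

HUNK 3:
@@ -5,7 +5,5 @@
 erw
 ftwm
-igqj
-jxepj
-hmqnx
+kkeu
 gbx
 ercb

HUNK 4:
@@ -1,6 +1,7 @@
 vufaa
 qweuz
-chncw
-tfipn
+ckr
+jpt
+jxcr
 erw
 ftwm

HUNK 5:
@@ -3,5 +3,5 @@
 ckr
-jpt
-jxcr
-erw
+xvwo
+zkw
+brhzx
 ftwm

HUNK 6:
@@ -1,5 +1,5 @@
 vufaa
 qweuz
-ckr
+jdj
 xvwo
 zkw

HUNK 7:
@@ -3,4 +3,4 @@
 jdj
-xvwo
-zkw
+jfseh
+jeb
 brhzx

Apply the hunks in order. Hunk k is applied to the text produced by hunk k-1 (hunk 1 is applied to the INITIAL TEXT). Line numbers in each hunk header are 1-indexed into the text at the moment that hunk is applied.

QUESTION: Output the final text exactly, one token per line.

Answer: vufaa
qweuz
jdj
jfseh
jeb
brhzx
ftwm
kkeu
gbx
ercb
btzt

Derivation:
Hunk 1: at line 1 remove [wxyyv,pce,nagr] add [qweuz] -> 12 lines: vufaa qweuz nbp nbqa erw ftwm igqj jxepj hmqnx gbx ercb btzt
Hunk 2: at line 1 remove [nbp,nbqa] add [chncw,tfipn] -> 12 lines: vufaa qweuz chncw tfipn erw ftwm igqj jxepj hmqnx gbx ercb btzt
Hunk 3: at line 5 remove [igqj,jxepj,hmqnx] add [kkeu] -> 10 lines: vufaa qweuz chncw tfipn erw ftwm kkeu gbx ercb btzt
Hunk 4: at line 1 remove [chncw,tfipn] add [ckr,jpt,jxcr] -> 11 lines: vufaa qweuz ckr jpt jxcr erw ftwm kkeu gbx ercb btzt
Hunk 5: at line 3 remove [jpt,jxcr,erw] add [xvwo,zkw,brhzx] -> 11 lines: vufaa qweuz ckr xvwo zkw brhzx ftwm kkeu gbx ercb btzt
Hunk 6: at line 1 remove [ckr] add [jdj] -> 11 lines: vufaa qweuz jdj xvwo zkw brhzx ftwm kkeu gbx ercb btzt
Hunk 7: at line 3 remove [xvwo,zkw] add [jfseh,jeb] -> 11 lines: vufaa qweuz jdj jfseh jeb brhzx ftwm kkeu gbx ercb btzt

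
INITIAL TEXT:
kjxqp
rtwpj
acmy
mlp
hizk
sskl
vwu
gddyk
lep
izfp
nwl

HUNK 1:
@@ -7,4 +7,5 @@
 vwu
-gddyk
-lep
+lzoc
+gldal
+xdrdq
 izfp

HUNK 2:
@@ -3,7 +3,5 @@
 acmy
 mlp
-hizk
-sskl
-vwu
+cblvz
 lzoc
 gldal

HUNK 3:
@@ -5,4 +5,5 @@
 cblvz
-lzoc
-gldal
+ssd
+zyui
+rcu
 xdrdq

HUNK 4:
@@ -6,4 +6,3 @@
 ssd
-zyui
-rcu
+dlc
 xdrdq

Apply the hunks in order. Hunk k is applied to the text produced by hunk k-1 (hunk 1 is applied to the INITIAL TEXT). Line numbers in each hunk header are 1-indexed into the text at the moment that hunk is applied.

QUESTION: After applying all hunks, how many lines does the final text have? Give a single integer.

Hunk 1: at line 7 remove [gddyk,lep] add [lzoc,gldal,xdrdq] -> 12 lines: kjxqp rtwpj acmy mlp hizk sskl vwu lzoc gldal xdrdq izfp nwl
Hunk 2: at line 3 remove [hizk,sskl,vwu] add [cblvz] -> 10 lines: kjxqp rtwpj acmy mlp cblvz lzoc gldal xdrdq izfp nwl
Hunk 3: at line 5 remove [lzoc,gldal] add [ssd,zyui,rcu] -> 11 lines: kjxqp rtwpj acmy mlp cblvz ssd zyui rcu xdrdq izfp nwl
Hunk 4: at line 6 remove [zyui,rcu] add [dlc] -> 10 lines: kjxqp rtwpj acmy mlp cblvz ssd dlc xdrdq izfp nwl
Final line count: 10

Answer: 10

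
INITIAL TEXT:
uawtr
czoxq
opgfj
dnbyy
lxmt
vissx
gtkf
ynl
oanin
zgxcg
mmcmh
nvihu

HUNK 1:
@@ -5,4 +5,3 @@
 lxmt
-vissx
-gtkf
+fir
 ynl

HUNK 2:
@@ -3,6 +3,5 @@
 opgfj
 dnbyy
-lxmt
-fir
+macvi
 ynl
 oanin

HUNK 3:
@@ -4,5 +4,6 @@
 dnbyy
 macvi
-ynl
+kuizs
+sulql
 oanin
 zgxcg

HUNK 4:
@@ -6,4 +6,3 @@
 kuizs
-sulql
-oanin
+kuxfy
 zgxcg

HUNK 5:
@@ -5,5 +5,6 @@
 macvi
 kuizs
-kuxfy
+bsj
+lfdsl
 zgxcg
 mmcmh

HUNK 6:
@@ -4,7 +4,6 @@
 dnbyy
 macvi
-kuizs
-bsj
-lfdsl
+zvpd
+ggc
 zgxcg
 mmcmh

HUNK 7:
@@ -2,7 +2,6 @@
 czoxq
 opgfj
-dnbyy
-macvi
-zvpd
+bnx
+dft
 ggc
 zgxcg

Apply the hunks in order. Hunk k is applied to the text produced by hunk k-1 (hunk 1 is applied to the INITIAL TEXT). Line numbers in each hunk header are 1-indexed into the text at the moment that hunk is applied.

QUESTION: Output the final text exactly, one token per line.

Hunk 1: at line 5 remove [vissx,gtkf] add [fir] -> 11 lines: uawtr czoxq opgfj dnbyy lxmt fir ynl oanin zgxcg mmcmh nvihu
Hunk 2: at line 3 remove [lxmt,fir] add [macvi] -> 10 lines: uawtr czoxq opgfj dnbyy macvi ynl oanin zgxcg mmcmh nvihu
Hunk 3: at line 4 remove [ynl] add [kuizs,sulql] -> 11 lines: uawtr czoxq opgfj dnbyy macvi kuizs sulql oanin zgxcg mmcmh nvihu
Hunk 4: at line 6 remove [sulql,oanin] add [kuxfy] -> 10 lines: uawtr czoxq opgfj dnbyy macvi kuizs kuxfy zgxcg mmcmh nvihu
Hunk 5: at line 5 remove [kuxfy] add [bsj,lfdsl] -> 11 lines: uawtr czoxq opgfj dnbyy macvi kuizs bsj lfdsl zgxcg mmcmh nvihu
Hunk 6: at line 4 remove [kuizs,bsj,lfdsl] add [zvpd,ggc] -> 10 lines: uawtr czoxq opgfj dnbyy macvi zvpd ggc zgxcg mmcmh nvihu
Hunk 7: at line 2 remove [dnbyy,macvi,zvpd] add [bnx,dft] -> 9 lines: uawtr czoxq opgfj bnx dft ggc zgxcg mmcmh nvihu

Answer: uawtr
czoxq
opgfj
bnx
dft
ggc
zgxcg
mmcmh
nvihu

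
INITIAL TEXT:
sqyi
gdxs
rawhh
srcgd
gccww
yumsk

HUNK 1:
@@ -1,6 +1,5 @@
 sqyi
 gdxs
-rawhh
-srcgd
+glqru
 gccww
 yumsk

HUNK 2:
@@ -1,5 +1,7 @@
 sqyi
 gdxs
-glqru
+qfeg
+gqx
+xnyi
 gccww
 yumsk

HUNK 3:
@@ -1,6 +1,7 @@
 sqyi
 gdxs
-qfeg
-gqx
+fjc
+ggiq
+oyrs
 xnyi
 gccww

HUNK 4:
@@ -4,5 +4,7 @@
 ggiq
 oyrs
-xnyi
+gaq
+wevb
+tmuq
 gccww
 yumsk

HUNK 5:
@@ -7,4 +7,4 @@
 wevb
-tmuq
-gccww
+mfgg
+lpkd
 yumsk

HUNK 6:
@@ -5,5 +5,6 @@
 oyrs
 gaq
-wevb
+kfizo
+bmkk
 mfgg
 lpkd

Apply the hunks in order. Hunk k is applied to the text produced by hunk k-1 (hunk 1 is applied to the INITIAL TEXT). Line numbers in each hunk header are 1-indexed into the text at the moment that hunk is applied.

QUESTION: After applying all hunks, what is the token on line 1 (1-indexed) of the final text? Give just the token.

Answer: sqyi

Derivation:
Hunk 1: at line 1 remove [rawhh,srcgd] add [glqru] -> 5 lines: sqyi gdxs glqru gccww yumsk
Hunk 2: at line 1 remove [glqru] add [qfeg,gqx,xnyi] -> 7 lines: sqyi gdxs qfeg gqx xnyi gccww yumsk
Hunk 3: at line 1 remove [qfeg,gqx] add [fjc,ggiq,oyrs] -> 8 lines: sqyi gdxs fjc ggiq oyrs xnyi gccww yumsk
Hunk 4: at line 4 remove [xnyi] add [gaq,wevb,tmuq] -> 10 lines: sqyi gdxs fjc ggiq oyrs gaq wevb tmuq gccww yumsk
Hunk 5: at line 7 remove [tmuq,gccww] add [mfgg,lpkd] -> 10 lines: sqyi gdxs fjc ggiq oyrs gaq wevb mfgg lpkd yumsk
Hunk 6: at line 5 remove [wevb] add [kfizo,bmkk] -> 11 lines: sqyi gdxs fjc ggiq oyrs gaq kfizo bmkk mfgg lpkd yumsk
Final line 1: sqyi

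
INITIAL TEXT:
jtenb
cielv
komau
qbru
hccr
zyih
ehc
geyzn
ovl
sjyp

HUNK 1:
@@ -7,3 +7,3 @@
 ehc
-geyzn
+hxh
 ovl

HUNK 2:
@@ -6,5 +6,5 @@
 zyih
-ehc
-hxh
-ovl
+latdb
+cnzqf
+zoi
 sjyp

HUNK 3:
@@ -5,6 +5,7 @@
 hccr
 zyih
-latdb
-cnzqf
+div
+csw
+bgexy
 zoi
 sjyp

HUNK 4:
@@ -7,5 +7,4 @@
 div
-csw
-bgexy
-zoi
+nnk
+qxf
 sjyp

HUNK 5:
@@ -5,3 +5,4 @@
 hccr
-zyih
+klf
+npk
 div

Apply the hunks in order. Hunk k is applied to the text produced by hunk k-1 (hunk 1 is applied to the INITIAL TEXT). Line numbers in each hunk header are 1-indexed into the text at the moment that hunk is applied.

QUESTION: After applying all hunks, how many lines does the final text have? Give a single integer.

Hunk 1: at line 7 remove [geyzn] add [hxh] -> 10 lines: jtenb cielv komau qbru hccr zyih ehc hxh ovl sjyp
Hunk 2: at line 6 remove [ehc,hxh,ovl] add [latdb,cnzqf,zoi] -> 10 lines: jtenb cielv komau qbru hccr zyih latdb cnzqf zoi sjyp
Hunk 3: at line 5 remove [latdb,cnzqf] add [div,csw,bgexy] -> 11 lines: jtenb cielv komau qbru hccr zyih div csw bgexy zoi sjyp
Hunk 4: at line 7 remove [csw,bgexy,zoi] add [nnk,qxf] -> 10 lines: jtenb cielv komau qbru hccr zyih div nnk qxf sjyp
Hunk 5: at line 5 remove [zyih] add [klf,npk] -> 11 lines: jtenb cielv komau qbru hccr klf npk div nnk qxf sjyp
Final line count: 11

Answer: 11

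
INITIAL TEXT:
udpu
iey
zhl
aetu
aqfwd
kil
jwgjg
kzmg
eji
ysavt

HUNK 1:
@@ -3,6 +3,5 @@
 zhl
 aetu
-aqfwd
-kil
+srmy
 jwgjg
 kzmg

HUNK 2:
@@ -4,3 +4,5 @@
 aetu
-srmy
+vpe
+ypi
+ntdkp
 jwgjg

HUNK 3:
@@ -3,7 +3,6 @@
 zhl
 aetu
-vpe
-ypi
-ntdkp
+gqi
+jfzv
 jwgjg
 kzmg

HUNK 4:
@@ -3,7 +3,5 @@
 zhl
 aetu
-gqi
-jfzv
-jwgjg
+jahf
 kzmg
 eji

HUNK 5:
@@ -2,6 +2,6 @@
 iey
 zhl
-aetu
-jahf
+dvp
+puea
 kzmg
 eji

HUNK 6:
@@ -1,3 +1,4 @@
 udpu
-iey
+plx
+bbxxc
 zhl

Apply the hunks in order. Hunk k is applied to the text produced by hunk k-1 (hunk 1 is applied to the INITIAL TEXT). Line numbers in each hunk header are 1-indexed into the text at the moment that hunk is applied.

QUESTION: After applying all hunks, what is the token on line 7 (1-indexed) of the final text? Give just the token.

Hunk 1: at line 3 remove [aqfwd,kil] add [srmy] -> 9 lines: udpu iey zhl aetu srmy jwgjg kzmg eji ysavt
Hunk 2: at line 4 remove [srmy] add [vpe,ypi,ntdkp] -> 11 lines: udpu iey zhl aetu vpe ypi ntdkp jwgjg kzmg eji ysavt
Hunk 3: at line 3 remove [vpe,ypi,ntdkp] add [gqi,jfzv] -> 10 lines: udpu iey zhl aetu gqi jfzv jwgjg kzmg eji ysavt
Hunk 4: at line 3 remove [gqi,jfzv,jwgjg] add [jahf] -> 8 lines: udpu iey zhl aetu jahf kzmg eji ysavt
Hunk 5: at line 2 remove [aetu,jahf] add [dvp,puea] -> 8 lines: udpu iey zhl dvp puea kzmg eji ysavt
Hunk 6: at line 1 remove [iey] add [plx,bbxxc] -> 9 lines: udpu plx bbxxc zhl dvp puea kzmg eji ysavt
Final line 7: kzmg

Answer: kzmg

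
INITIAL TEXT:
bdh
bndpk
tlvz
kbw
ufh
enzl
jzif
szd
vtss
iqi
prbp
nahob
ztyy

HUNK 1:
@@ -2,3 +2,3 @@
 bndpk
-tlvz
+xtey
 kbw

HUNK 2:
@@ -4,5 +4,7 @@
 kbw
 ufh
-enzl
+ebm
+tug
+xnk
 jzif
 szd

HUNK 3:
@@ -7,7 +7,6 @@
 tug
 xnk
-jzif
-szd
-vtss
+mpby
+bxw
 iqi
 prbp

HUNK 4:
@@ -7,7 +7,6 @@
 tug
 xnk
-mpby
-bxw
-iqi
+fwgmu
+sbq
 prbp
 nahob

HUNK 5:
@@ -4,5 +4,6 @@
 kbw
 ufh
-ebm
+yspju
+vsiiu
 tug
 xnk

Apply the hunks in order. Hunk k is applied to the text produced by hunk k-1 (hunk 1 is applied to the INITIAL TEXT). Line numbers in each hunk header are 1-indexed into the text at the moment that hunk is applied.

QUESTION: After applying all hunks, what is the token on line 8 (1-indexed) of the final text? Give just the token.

Hunk 1: at line 2 remove [tlvz] add [xtey] -> 13 lines: bdh bndpk xtey kbw ufh enzl jzif szd vtss iqi prbp nahob ztyy
Hunk 2: at line 4 remove [enzl] add [ebm,tug,xnk] -> 15 lines: bdh bndpk xtey kbw ufh ebm tug xnk jzif szd vtss iqi prbp nahob ztyy
Hunk 3: at line 7 remove [jzif,szd,vtss] add [mpby,bxw] -> 14 lines: bdh bndpk xtey kbw ufh ebm tug xnk mpby bxw iqi prbp nahob ztyy
Hunk 4: at line 7 remove [mpby,bxw,iqi] add [fwgmu,sbq] -> 13 lines: bdh bndpk xtey kbw ufh ebm tug xnk fwgmu sbq prbp nahob ztyy
Hunk 5: at line 4 remove [ebm] add [yspju,vsiiu] -> 14 lines: bdh bndpk xtey kbw ufh yspju vsiiu tug xnk fwgmu sbq prbp nahob ztyy
Final line 8: tug

Answer: tug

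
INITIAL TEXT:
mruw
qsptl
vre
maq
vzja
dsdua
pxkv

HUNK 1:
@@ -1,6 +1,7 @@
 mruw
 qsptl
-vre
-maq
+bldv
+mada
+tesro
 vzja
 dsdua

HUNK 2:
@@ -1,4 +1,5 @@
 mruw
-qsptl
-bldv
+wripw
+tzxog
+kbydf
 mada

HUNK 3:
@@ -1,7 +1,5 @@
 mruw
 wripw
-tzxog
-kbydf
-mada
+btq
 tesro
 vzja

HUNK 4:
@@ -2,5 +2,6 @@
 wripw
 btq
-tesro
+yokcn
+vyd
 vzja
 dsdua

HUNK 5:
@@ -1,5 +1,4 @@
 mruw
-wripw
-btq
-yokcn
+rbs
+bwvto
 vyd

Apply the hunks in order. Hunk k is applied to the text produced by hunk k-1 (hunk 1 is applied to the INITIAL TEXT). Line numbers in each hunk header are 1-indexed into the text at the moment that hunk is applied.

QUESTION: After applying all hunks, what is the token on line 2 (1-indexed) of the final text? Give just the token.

Hunk 1: at line 1 remove [vre,maq] add [bldv,mada,tesro] -> 8 lines: mruw qsptl bldv mada tesro vzja dsdua pxkv
Hunk 2: at line 1 remove [qsptl,bldv] add [wripw,tzxog,kbydf] -> 9 lines: mruw wripw tzxog kbydf mada tesro vzja dsdua pxkv
Hunk 3: at line 1 remove [tzxog,kbydf,mada] add [btq] -> 7 lines: mruw wripw btq tesro vzja dsdua pxkv
Hunk 4: at line 2 remove [tesro] add [yokcn,vyd] -> 8 lines: mruw wripw btq yokcn vyd vzja dsdua pxkv
Hunk 5: at line 1 remove [wripw,btq,yokcn] add [rbs,bwvto] -> 7 lines: mruw rbs bwvto vyd vzja dsdua pxkv
Final line 2: rbs

Answer: rbs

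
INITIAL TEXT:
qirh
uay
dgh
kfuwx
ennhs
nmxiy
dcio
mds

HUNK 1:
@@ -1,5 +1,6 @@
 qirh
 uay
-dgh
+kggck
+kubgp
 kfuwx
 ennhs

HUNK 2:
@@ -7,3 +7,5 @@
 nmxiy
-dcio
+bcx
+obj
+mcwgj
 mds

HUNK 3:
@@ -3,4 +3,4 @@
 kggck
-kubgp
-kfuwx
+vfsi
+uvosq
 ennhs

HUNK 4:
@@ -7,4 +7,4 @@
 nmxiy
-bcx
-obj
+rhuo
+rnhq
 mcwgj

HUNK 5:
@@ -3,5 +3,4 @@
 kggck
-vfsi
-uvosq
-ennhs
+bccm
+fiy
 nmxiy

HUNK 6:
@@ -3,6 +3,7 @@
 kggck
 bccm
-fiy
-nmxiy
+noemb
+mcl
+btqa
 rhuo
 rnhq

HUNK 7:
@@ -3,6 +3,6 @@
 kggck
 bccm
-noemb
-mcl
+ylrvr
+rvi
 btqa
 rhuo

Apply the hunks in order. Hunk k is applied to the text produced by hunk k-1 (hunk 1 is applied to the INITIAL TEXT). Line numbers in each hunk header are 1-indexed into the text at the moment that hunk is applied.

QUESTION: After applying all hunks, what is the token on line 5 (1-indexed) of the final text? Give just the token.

Answer: ylrvr

Derivation:
Hunk 1: at line 1 remove [dgh] add [kggck,kubgp] -> 9 lines: qirh uay kggck kubgp kfuwx ennhs nmxiy dcio mds
Hunk 2: at line 7 remove [dcio] add [bcx,obj,mcwgj] -> 11 lines: qirh uay kggck kubgp kfuwx ennhs nmxiy bcx obj mcwgj mds
Hunk 3: at line 3 remove [kubgp,kfuwx] add [vfsi,uvosq] -> 11 lines: qirh uay kggck vfsi uvosq ennhs nmxiy bcx obj mcwgj mds
Hunk 4: at line 7 remove [bcx,obj] add [rhuo,rnhq] -> 11 lines: qirh uay kggck vfsi uvosq ennhs nmxiy rhuo rnhq mcwgj mds
Hunk 5: at line 3 remove [vfsi,uvosq,ennhs] add [bccm,fiy] -> 10 lines: qirh uay kggck bccm fiy nmxiy rhuo rnhq mcwgj mds
Hunk 6: at line 3 remove [fiy,nmxiy] add [noemb,mcl,btqa] -> 11 lines: qirh uay kggck bccm noemb mcl btqa rhuo rnhq mcwgj mds
Hunk 7: at line 3 remove [noemb,mcl] add [ylrvr,rvi] -> 11 lines: qirh uay kggck bccm ylrvr rvi btqa rhuo rnhq mcwgj mds
Final line 5: ylrvr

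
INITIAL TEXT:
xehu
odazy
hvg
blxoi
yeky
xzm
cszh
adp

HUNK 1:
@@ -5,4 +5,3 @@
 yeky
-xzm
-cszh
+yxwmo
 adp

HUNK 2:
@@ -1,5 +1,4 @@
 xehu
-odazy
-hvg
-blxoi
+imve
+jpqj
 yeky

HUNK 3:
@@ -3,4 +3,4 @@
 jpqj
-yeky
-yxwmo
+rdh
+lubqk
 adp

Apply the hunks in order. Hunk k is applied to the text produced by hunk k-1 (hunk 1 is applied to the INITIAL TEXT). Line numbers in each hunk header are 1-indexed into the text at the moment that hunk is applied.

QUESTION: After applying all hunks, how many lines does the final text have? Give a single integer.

Hunk 1: at line 5 remove [xzm,cszh] add [yxwmo] -> 7 lines: xehu odazy hvg blxoi yeky yxwmo adp
Hunk 2: at line 1 remove [odazy,hvg,blxoi] add [imve,jpqj] -> 6 lines: xehu imve jpqj yeky yxwmo adp
Hunk 3: at line 3 remove [yeky,yxwmo] add [rdh,lubqk] -> 6 lines: xehu imve jpqj rdh lubqk adp
Final line count: 6

Answer: 6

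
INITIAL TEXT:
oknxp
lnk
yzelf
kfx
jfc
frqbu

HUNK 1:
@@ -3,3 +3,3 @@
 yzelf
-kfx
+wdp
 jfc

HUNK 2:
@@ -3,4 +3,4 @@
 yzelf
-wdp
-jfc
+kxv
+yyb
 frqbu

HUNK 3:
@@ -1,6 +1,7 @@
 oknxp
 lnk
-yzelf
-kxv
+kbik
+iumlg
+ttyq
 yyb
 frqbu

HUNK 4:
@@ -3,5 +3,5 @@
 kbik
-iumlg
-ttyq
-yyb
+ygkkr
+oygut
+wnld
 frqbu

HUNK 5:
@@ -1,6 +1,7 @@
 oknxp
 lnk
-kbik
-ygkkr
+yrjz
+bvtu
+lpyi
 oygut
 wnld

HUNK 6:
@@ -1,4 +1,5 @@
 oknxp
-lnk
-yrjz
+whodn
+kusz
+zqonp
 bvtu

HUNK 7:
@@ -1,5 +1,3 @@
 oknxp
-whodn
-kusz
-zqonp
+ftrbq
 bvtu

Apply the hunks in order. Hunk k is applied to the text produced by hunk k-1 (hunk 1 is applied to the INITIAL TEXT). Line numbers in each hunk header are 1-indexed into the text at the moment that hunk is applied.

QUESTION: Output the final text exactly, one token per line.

Hunk 1: at line 3 remove [kfx] add [wdp] -> 6 lines: oknxp lnk yzelf wdp jfc frqbu
Hunk 2: at line 3 remove [wdp,jfc] add [kxv,yyb] -> 6 lines: oknxp lnk yzelf kxv yyb frqbu
Hunk 3: at line 1 remove [yzelf,kxv] add [kbik,iumlg,ttyq] -> 7 lines: oknxp lnk kbik iumlg ttyq yyb frqbu
Hunk 4: at line 3 remove [iumlg,ttyq,yyb] add [ygkkr,oygut,wnld] -> 7 lines: oknxp lnk kbik ygkkr oygut wnld frqbu
Hunk 5: at line 1 remove [kbik,ygkkr] add [yrjz,bvtu,lpyi] -> 8 lines: oknxp lnk yrjz bvtu lpyi oygut wnld frqbu
Hunk 6: at line 1 remove [lnk,yrjz] add [whodn,kusz,zqonp] -> 9 lines: oknxp whodn kusz zqonp bvtu lpyi oygut wnld frqbu
Hunk 7: at line 1 remove [whodn,kusz,zqonp] add [ftrbq] -> 7 lines: oknxp ftrbq bvtu lpyi oygut wnld frqbu

Answer: oknxp
ftrbq
bvtu
lpyi
oygut
wnld
frqbu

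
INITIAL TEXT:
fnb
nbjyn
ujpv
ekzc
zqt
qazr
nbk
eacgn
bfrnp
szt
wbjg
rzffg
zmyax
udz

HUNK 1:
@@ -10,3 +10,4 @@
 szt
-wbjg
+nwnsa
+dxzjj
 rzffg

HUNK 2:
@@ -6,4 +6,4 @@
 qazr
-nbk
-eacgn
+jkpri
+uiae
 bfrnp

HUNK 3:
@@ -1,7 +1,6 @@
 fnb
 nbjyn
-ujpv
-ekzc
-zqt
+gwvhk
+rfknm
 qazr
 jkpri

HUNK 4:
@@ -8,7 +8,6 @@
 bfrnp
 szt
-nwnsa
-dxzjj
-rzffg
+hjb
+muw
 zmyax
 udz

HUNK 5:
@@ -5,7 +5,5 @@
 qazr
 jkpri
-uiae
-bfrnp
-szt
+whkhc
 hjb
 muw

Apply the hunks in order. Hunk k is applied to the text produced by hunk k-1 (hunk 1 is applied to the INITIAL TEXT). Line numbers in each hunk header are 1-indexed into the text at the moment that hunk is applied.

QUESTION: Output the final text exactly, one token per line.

Hunk 1: at line 10 remove [wbjg] add [nwnsa,dxzjj] -> 15 lines: fnb nbjyn ujpv ekzc zqt qazr nbk eacgn bfrnp szt nwnsa dxzjj rzffg zmyax udz
Hunk 2: at line 6 remove [nbk,eacgn] add [jkpri,uiae] -> 15 lines: fnb nbjyn ujpv ekzc zqt qazr jkpri uiae bfrnp szt nwnsa dxzjj rzffg zmyax udz
Hunk 3: at line 1 remove [ujpv,ekzc,zqt] add [gwvhk,rfknm] -> 14 lines: fnb nbjyn gwvhk rfknm qazr jkpri uiae bfrnp szt nwnsa dxzjj rzffg zmyax udz
Hunk 4: at line 8 remove [nwnsa,dxzjj,rzffg] add [hjb,muw] -> 13 lines: fnb nbjyn gwvhk rfknm qazr jkpri uiae bfrnp szt hjb muw zmyax udz
Hunk 5: at line 5 remove [uiae,bfrnp,szt] add [whkhc] -> 11 lines: fnb nbjyn gwvhk rfknm qazr jkpri whkhc hjb muw zmyax udz

Answer: fnb
nbjyn
gwvhk
rfknm
qazr
jkpri
whkhc
hjb
muw
zmyax
udz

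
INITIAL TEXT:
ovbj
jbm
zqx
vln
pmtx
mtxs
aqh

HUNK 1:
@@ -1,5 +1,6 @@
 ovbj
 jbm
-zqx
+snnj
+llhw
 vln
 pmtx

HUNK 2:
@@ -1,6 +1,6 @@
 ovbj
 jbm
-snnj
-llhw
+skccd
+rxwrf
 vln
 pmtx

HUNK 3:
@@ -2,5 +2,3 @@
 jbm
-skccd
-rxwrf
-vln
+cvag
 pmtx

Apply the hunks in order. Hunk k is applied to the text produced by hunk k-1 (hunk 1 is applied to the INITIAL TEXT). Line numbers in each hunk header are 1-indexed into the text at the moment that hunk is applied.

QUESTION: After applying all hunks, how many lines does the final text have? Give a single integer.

Hunk 1: at line 1 remove [zqx] add [snnj,llhw] -> 8 lines: ovbj jbm snnj llhw vln pmtx mtxs aqh
Hunk 2: at line 1 remove [snnj,llhw] add [skccd,rxwrf] -> 8 lines: ovbj jbm skccd rxwrf vln pmtx mtxs aqh
Hunk 3: at line 2 remove [skccd,rxwrf,vln] add [cvag] -> 6 lines: ovbj jbm cvag pmtx mtxs aqh
Final line count: 6

Answer: 6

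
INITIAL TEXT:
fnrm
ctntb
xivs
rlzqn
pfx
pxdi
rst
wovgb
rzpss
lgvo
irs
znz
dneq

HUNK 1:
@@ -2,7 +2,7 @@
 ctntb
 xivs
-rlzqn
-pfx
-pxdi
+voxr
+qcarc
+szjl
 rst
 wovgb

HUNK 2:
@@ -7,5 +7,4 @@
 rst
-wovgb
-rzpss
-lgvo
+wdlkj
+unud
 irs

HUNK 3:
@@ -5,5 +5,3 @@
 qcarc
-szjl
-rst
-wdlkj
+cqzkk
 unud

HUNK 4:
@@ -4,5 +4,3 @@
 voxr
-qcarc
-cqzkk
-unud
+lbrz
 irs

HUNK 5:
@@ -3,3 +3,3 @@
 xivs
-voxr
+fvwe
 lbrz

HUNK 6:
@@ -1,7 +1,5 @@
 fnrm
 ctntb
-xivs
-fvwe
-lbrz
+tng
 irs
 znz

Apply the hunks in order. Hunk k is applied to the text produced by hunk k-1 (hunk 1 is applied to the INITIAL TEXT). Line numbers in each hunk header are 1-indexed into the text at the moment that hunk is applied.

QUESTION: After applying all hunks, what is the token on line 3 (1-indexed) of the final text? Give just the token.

Answer: tng

Derivation:
Hunk 1: at line 2 remove [rlzqn,pfx,pxdi] add [voxr,qcarc,szjl] -> 13 lines: fnrm ctntb xivs voxr qcarc szjl rst wovgb rzpss lgvo irs znz dneq
Hunk 2: at line 7 remove [wovgb,rzpss,lgvo] add [wdlkj,unud] -> 12 lines: fnrm ctntb xivs voxr qcarc szjl rst wdlkj unud irs znz dneq
Hunk 3: at line 5 remove [szjl,rst,wdlkj] add [cqzkk] -> 10 lines: fnrm ctntb xivs voxr qcarc cqzkk unud irs znz dneq
Hunk 4: at line 4 remove [qcarc,cqzkk,unud] add [lbrz] -> 8 lines: fnrm ctntb xivs voxr lbrz irs znz dneq
Hunk 5: at line 3 remove [voxr] add [fvwe] -> 8 lines: fnrm ctntb xivs fvwe lbrz irs znz dneq
Hunk 6: at line 1 remove [xivs,fvwe,lbrz] add [tng] -> 6 lines: fnrm ctntb tng irs znz dneq
Final line 3: tng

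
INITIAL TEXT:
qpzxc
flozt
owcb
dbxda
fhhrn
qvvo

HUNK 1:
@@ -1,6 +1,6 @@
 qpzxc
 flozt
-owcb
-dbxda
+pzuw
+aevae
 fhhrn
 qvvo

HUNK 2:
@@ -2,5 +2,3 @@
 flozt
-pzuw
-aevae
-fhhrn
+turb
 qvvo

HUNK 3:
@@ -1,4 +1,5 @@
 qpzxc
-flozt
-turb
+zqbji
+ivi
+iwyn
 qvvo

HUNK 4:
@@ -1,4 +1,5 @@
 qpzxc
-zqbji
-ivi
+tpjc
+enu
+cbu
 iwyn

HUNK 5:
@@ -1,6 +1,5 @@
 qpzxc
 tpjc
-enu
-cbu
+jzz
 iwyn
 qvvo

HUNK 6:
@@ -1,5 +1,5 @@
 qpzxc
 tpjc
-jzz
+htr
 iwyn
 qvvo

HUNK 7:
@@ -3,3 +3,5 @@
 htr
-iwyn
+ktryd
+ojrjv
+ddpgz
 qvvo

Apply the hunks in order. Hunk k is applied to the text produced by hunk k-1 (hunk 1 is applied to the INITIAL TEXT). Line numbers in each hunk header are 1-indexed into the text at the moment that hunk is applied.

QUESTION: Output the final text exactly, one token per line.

Hunk 1: at line 1 remove [owcb,dbxda] add [pzuw,aevae] -> 6 lines: qpzxc flozt pzuw aevae fhhrn qvvo
Hunk 2: at line 2 remove [pzuw,aevae,fhhrn] add [turb] -> 4 lines: qpzxc flozt turb qvvo
Hunk 3: at line 1 remove [flozt,turb] add [zqbji,ivi,iwyn] -> 5 lines: qpzxc zqbji ivi iwyn qvvo
Hunk 4: at line 1 remove [zqbji,ivi] add [tpjc,enu,cbu] -> 6 lines: qpzxc tpjc enu cbu iwyn qvvo
Hunk 5: at line 1 remove [enu,cbu] add [jzz] -> 5 lines: qpzxc tpjc jzz iwyn qvvo
Hunk 6: at line 1 remove [jzz] add [htr] -> 5 lines: qpzxc tpjc htr iwyn qvvo
Hunk 7: at line 3 remove [iwyn] add [ktryd,ojrjv,ddpgz] -> 7 lines: qpzxc tpjc htr ktryd ojrjv ddpgz qvvo

Answer: qpzxc
tpjc
htr
ktryd
ojrjv
ddpgz
qvvo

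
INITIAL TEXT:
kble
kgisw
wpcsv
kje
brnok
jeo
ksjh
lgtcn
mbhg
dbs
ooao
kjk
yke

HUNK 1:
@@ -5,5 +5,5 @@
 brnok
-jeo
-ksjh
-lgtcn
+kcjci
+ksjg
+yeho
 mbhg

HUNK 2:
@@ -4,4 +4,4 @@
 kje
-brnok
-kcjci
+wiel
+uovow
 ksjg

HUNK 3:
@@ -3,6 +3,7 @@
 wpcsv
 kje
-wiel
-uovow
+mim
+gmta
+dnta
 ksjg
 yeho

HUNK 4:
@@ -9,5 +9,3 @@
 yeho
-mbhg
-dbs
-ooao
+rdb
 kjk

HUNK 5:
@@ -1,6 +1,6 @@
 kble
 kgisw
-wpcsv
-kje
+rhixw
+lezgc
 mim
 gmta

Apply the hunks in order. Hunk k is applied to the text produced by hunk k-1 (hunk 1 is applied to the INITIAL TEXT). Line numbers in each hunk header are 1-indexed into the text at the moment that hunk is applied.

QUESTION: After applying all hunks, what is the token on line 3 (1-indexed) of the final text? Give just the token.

Answer: rhixw

Derivation:
Hunk 1: at line 5 remove [jeo,ksjh,lgtcn] add [kcjci,ksjg,yeho] -> 13 lines: kble kgisw wpcsv kje brnok kcjci ksjg yeho mbhg dbs ooao kjk yke
Hunk 2: at line 4 remove [brnok,kcjci] add [wiel,uovow] -> 13 lines: kble kgisw wpcsv kje wiel uovow ksjg yeho mbhg dbs ooao kjk yke
Hunk 3: at line 3 remove [wiel,uovow] add [mim,gmta,dnta] -> 14 lines: kble kgisw wpcsv kje mim gmta dnta ksjg yeho mbhg dbs ooao kjk yke
Hunk 4: at line 9 remove [mbhg,dbs,ooao] add [rdb] -> 12 lines: kble kgisw wpcsv kje mim gmta dnta ksjg yeho rdb kjk yke
Hunk 5: at line 1 remove [wpcsv,kje] add [rhixw,lezgc] -> 12 lines: kble kgisw rhixw lezgc mim gmta dnta ksjg yeho rdb kjk yke
Final line 3: rhixw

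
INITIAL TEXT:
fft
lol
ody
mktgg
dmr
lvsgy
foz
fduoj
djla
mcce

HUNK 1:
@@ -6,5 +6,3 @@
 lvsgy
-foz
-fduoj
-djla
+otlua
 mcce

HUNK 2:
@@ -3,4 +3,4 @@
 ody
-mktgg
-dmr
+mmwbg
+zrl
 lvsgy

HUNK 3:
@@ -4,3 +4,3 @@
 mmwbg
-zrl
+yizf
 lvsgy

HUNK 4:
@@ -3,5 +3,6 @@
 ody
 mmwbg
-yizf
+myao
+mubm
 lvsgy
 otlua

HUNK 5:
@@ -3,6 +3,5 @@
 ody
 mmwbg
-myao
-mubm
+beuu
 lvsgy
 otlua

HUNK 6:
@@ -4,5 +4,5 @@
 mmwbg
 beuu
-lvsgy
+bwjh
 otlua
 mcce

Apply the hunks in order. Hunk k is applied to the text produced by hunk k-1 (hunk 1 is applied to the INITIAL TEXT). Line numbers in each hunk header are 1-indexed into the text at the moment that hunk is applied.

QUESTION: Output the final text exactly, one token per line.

Answer: fft
lol
ody
mmwbg
beuu
bwjh
otlua
mcce

Derivation:
Hunk 1: at line 6 remove [foz,fduoj,djla] add [otlua] -> 8 lines: fft lol ody mktgg dmr lvsgy otlua mcce
Hunk 2: at line 3 remove [mktgg,dmr] add [mmwbg,zrl] -> 8 lines: fft lol ody mmwbg zrl lvsgy otlua mcce
Hunk 3: at line 4 remove [zrl] add [yizf] -> 8 lines: fft lol ody mmwbg yizf lvsgy otlua mcce
Hunk 4: at line 3 remove [yizf] add [myao,mubm] -> 9 lines: fft lol ody mmwbg myao mubm lvsgy otlua mcce
Hunk 5: at line 3 remove [myao,mubm] add [beuu] -> 8 lines: fft lol ody mmwbg beuu lvsgy otlua mcce
Hunk 6: at line 4 remove [lvsgy] add [bwjh] -> 8 lines: fft lol ody mmwbg beuu bwjh otlua mcce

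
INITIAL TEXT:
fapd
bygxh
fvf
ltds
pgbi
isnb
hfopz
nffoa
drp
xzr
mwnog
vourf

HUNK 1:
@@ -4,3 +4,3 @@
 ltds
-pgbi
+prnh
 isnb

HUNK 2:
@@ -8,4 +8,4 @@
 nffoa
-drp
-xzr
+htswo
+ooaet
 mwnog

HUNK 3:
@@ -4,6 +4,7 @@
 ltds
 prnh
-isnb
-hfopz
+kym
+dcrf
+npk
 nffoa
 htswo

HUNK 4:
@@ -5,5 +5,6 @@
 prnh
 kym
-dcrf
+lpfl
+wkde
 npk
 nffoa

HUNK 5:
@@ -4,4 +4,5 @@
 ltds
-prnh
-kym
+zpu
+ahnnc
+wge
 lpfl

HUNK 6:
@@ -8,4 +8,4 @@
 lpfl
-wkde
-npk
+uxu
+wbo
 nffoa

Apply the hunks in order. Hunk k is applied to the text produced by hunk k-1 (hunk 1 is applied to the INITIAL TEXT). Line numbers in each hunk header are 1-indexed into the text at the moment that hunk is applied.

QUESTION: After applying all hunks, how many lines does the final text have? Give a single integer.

Hunk 1: at line 4 remove [pgbi] add [prnh] -> 12 lines: fapd bygxh fvf ltds prnh isnb hfopz nffoa drp xzr mwnog vourf
Hunk 2: at line 8 remove [drp,xzr] add [htswo,ooaet] -> 12 lines: fapd bygxh fvf ltds prnh isnb hfopz nffoa htswo ooaet mwnog vourf
Hunk 3: at line 4 remove [isnb,hfopz] add [kym,dcrf,npk] -> 13 lines: fapd bygxh fvf ltds prnh kym dcrf npk nffoa htswo ooaet mwnog vourf
Hunk 4: at line 5 remove [dcrf] add [lpfl,wkde] -> 14 lines: fapd bygxh fvf ltds prnh kym lpfl wkde npk nffoa htswo ooaet mwnog vourf
Hunk 5: at line 4 remove [prnh,kym] add [zpu,ahnnc,wge] -> 15 lines: fapd bygxh fvf ltds zpu ahnnc wge lpfl wkde npk nffoa htswo ooaet mwnog vourf
Hunk 6: at line 8 remove [wkde,npk] add [uxu,wbo] -> 15 lines: fapd bygxh fvf ltds zpu ahnnc wge lpfl uxu wbo nffoa htswo ooaet mwnog vourf
Final line count: 15

Answer: 15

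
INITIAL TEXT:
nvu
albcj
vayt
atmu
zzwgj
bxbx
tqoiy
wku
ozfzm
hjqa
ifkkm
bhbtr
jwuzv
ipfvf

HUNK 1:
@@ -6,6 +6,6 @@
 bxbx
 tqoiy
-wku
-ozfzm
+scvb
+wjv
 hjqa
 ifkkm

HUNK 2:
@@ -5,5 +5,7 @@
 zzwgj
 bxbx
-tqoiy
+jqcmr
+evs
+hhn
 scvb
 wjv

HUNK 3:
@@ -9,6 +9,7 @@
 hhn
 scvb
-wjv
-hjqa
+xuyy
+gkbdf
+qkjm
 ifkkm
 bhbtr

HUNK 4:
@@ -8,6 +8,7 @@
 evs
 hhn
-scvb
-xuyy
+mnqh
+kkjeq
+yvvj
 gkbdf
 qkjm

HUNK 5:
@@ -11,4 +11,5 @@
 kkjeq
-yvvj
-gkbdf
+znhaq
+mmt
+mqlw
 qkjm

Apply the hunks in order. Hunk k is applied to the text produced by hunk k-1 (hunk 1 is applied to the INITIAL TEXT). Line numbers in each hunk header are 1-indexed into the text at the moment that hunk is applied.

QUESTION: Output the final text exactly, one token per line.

Hunk 1: at line 6 remove [wku,ozfzm] add [scvb,wjv] -> 14 lines: nvu albcj vayt atmu zzwgj bxbx tqoiy scvb wjv hjqa ifkkm bhbtr jwuzv ipfvf
Hunk 2: at line 5 remove [tqoiy] add [jqcmr,evs,hhn] -> 16 lines: nvu albcj vayt atmu zzwgj bxbx jqcmr evs hhn scvb wjv hjqa ifkkm bhbtr jwuzv ipfvf
Hunk 3: at line 9 remove [wjv,hjqa] add [xuyy,gkbdf,qkjm] -> 17 lines: nvu albcj vayt atmu zzwgj bxbx jqcmr evs hhn scvb xuyy gkbdf qkjm ifkkm bhbtr jwuzv ipfvf
Hunk 4: at line 8 remove [scvb,xuyy] add [mnqh,kkjeq,yvvj] -> 18 lines: nvu albcj vayt atmu zzwgj bxbx jqcmr evs hhn mnqh kkjeq yvvj gkbdf qkjm ifkkm bhbtr jwuzv ipfvf
Hunk 5: at line 11 remove [yvvj,gkbdf] add [znhaq,mmt,mqlw] -> 19 lines: nvu albcj vayt atmu zzwgj bxbx jqcmr evs hhn mnqh kkjeq znhaq mmt mqlw qkjm ifkkm bhbtr jwuzv ipfvf

Answer: nvu
albcj
vayt
atmu
zzwgj
bxbx
jqcmr
evs
hhn
mnqh
kkjeq
znhaq
mmt
mqlw
qkjm
ifkkm
bhbtr
jwuzv
ipfvf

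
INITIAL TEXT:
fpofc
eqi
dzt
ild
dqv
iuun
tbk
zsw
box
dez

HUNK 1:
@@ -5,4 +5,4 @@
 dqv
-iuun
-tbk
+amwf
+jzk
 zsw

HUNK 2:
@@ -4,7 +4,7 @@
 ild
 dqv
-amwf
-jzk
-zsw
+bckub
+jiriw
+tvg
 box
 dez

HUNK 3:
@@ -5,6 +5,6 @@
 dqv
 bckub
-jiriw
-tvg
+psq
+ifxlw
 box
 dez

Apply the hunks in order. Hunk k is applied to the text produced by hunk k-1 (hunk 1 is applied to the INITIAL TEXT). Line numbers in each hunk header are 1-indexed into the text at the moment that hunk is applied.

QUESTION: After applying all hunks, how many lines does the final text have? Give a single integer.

Answer: 10

Derivation:
Hunk 1: at line 5 remove [iuun,tbk] add [amwf,jzk] -> 10 lines: fpofc eqi dzt ild dqv amwf jzk zsw box dez
Hunk 2: at line 4 remove [amwf,jzk,zsw] add [bckub,jiriw,tvg] -> 10 lines: fpofc eqi dzt ild dqv bckub jiriw tvg box dez
Hunk 3: at line 5 remove [jiriw,tvg] add [psq,ifxlw] -> 10 lines: fpofc eqi dzt ild dqv bckub psq ifxlw box dez
Final line count: 10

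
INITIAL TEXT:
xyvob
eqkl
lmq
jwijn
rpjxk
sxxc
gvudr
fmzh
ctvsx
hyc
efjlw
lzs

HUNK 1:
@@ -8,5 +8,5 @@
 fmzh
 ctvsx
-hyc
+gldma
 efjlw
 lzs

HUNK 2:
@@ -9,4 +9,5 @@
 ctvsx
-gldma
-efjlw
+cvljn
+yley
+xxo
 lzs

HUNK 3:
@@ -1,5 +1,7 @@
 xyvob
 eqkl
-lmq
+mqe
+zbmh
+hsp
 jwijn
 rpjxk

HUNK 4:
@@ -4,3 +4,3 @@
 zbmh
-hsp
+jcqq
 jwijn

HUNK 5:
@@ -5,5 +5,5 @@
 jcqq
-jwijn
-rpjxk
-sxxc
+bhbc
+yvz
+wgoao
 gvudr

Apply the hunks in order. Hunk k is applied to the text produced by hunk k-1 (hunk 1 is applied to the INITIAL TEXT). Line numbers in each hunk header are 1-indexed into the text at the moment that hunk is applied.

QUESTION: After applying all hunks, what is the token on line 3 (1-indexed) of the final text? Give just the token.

Hunk 1: at line 8 remove [hyc] add [gldma] -> 12 lines: xyvob eqkl lmq jwijn rpjxk sxxc gvudr fmzh ctvsx gldma efjlw lzs
Hunk 2: at line 9 remove [gldma,efjlw] add [cvljn,yley,xxo] -> 13 lines: xyvob eqkl lmq jwijn rpjxk sxxc gvudr fmzh ctvsx cvljn yley xxo lzs
Hunk 3: at line 1 remove [lmq] add [mqe,zbmh,hsp] -> 15 lines: xyvob eqkl mqe zbmh hsp jwijn rpjxk sxxc gvudr fmzh ctvsx cvljn yley xxo lzs
Hunk 4: at line 4 remove [hsp] add [jcqq] -> 15 lines: xyvob eqkl mqe zbmh jcqq jwijn rpjxk sxxc gvudr fmzh ctvsx cvljn yley xxo lzs
Hunk 5: at line 5 remove [jwijn,rpjxk,sxxc] add [bhbc,yvz,wgoao] -> 15 lines: xyvob eqkl mqe zbmh jcqq bhbc yvz wgoao gvudr fmzh ctvsx cvljn yley xxo lzs
Final line 3: mqe

Answer: mqe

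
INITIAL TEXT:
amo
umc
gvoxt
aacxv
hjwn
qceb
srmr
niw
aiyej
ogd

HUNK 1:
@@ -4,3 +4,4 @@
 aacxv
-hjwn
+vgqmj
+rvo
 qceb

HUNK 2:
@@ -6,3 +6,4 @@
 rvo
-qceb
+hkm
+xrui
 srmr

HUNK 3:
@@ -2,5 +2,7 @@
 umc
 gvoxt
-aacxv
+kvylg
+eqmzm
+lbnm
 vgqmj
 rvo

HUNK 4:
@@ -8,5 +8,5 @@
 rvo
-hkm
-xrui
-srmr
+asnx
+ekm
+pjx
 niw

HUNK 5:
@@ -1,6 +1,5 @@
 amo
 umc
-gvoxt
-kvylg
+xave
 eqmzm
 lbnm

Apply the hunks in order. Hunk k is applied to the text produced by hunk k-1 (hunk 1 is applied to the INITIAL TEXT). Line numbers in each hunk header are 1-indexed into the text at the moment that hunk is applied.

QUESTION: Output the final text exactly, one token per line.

Hunk 1: at line 4 remove [hjwn] add [vgqmj,rvo] -> 11 lines: amo umc gvoxt aacxv vgqmj rvo qceb srmr niw aiyej ogd
Hunk 2: at line 6 remove [qceb] add [hkm,xrui] -> 12 lines: amo umc gvoxt aacxv vgqmj rvo hkm xrui srmr niw aiyej ogd
Hunk 3: at line 2 remove [aacxv] add [kvylg,eqmzm,lbnm] -> 14 lines: amo umc gvoxt kvylg eqmzm lbnm vgqmj rvo hkm xrui srmr niw aiyej ogd
Hunk 4: at line 8 remove [hkm,xrui,srmr] add [asnx,ekm,pjx] -> 14 lines: amo umc gvoxt kvylg eqmzm lbnm vgqmj rvo asnx ekm pjx niw aiyej ogd
Hunk 5: at line 1 remove [gvoxt,kvylg] add [xave] -> 13 lines: amo umc xave eqmzm lbnm vgqmj rvo asnx ekm pjx niw aiyej ogd

Answer: amo
umc
xave
eqmzm
lbnm
vgqmj
rvo
asnx
ekm
pjx
niw
aiyej
ogd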